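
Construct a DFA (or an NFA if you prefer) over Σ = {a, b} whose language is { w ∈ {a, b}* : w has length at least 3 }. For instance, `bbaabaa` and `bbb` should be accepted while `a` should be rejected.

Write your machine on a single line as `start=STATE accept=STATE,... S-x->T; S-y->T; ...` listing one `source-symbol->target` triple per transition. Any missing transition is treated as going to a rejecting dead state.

start=q0; accept=q3,q4; q0-a->q1; q0-b->q1; q1-a->q2; q1-b->q2; q2-a->q3; q2-b->q3; q3-a->q4; q3-b->q4; q4-a->q4; q4-b->q4

Count input length up to 4: every symbol moves from q0 toward q4, which means 'more than 3' and absorbs. Accept from {q3, q4}.
5 states suffice.
        a   b  
>  q0   q1  q1 
   q1   q2  q2 
   q2   q3  q3 
 * q3   q4  q4 
 * q4   q4  q4 
(> = start, * = accepting)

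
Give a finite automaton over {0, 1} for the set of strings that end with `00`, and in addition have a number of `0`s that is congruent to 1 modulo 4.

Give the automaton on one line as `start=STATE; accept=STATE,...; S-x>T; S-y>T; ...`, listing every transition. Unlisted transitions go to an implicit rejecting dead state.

start=q0; accept=q10; q0-0>q1; q0-1>q0; q1-0>q2; q1-1>q3; q2-0>q4; q2-1>q5; q3-0>q6; q3-1>q3; q4-0>q7; q4-1>q8; q5-0>q9; q5-1>q5; q6-0>q4; q6-1>q5; q7-0>q10; q7-1>q0; q8-0>q11; q8-1>q8; q9-0>q7; q9-1>q8; q10-0>q2; q10-1>q3; q11-0>q10; q11-1>q0

Handle the two conditions separately and then intersect. One (3 states) tracks how much of the suffix `00` has currently been matched; the other (4 states) tracks the count of `0`s modulo 4. Each combined state is a pair, one component from each; accept when both components accept.
With 12 states:
          0    1  
>  q0     q1   q0 
   q1     q2   q3 
   q2     q4   q5 
   q3     q6   q3 
   q4     q7   q8 
   q5     q9   q5 
   q6     q4   q5 
   q7    q10   q0 
   q8    q11   q8 
   q9     q7   q8 
 * q10    q2   q3 
   q11   q10   q0 
(> = start, * = accepting)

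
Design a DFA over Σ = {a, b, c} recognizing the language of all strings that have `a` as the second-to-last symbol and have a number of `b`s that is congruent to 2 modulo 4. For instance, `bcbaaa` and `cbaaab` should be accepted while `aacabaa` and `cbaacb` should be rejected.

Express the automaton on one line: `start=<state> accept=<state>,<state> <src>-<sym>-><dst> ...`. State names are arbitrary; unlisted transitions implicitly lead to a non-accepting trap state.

Run two small machines in parallel and take their product. One (13 states) tracks the last 2 symbols read; the other (4 states) tracks the count of `b`s modulo 4. Each combined state is a pair, one component from each; accept when both components accept. After merging equivalent states the machine shrinks.
With 8 states:
        a   b   c  
>  s0   s0  s1  s0 
   s1   s2  s3  s1 
   s2   s2  s4  s1 
   s3   s5  s6  s3 
 * s4   s5  s6  s3 
   s5   s7  s6  s4 
   s6   s6  s0  s6 
 * s7   s7  s6  s4 
(> = start, * = accepting)

start=s0 accept=s4,s7 s0-a->s0 s0-b->s1 s0-c->s0 s1-a->s2 s1-b->s3 s1-c->s1 s2-a->s2 s2-b->s4 s2-c->s1 s3-a->s5 s3-b->s6 s3-c->s3 s4-a->s5 s4-b->s6 s4-c->s3 s5-a->s7 s5-b->s6 s5-c->s4 s6-a->s6 s6-b->s0 s6-c->s6 s7-a->s7 s7-b->s6 s7-c->s4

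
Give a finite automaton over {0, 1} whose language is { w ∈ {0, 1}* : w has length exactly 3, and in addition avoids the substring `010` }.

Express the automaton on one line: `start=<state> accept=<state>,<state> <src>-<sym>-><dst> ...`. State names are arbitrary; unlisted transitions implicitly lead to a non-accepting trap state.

Build one automaton per condition and run them in lockstep. The first has 5 states tracking the input length, saturating at 4; the second has 4 states tracking partial matches of the forbidden pattern `010`. A product state is a pair (one from each), accepting exactly when both do. Equivalent product states are then merged.
7 states suffice.
        0   1  
>  S0   S1  S2 
   S1   S3  S4 
   S2   S3  S3 
   S3   S5  S5 
   S4   S6  S5 
 * S5   S6  S6 
   S6   S6  S6 
(> = start, * = accepting)

start=S0 accept=S5 S0-0->S1 S0-1->S2 S1-0->S3 S1-1->S4 S2-0->S3 S2-1->S3 S3-0->S5 S3-1->S5 S4-0->S6 S4-1->S5 S5-0->S6 S5-1->S6 S6-0->S6 S6-1->S6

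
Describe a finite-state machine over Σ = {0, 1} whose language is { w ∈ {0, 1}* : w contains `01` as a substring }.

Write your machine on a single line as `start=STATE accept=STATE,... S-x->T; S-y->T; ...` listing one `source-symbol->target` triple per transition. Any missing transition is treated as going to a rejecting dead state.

start=A; accept=C; A-0->B; A-1->A; B-0->B; B-1->C; C-0->C; C-1->C

Track how much of `01` has been matched so far: state A is no progress, C is the absorbing accept state reached once `01` has occurred. Intermediate states record partial matches; on a mismatch, fall back to the longest reusable overlap.
A 3-state machine:
       0  1 
>  A   B  A 
   B   B  C 
 * C   C  C 
(> = start, * = accepting)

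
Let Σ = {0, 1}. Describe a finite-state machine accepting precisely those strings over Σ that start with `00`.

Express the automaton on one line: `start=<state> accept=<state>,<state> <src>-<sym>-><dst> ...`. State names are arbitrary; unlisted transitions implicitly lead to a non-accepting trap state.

start=q0 accept=q2 q0-0->q1 q0-1->q3 q1-0->q2 q1-1->q3 q2-0->q2 q2-1->q2 q3-0->q3 q3-1->q3

Check the first 2 symbols one by one: q0 through q1 record how many have matched `00` so far; any wrong symbol goes to the dead state q3. After all 2 match we enter the accepting sink q2.
With 4 states:
        0   1  
>  q0   q1  q3 
   q1   q2  q3 
 * q2   q2  q2 
   q3   q3  q3 
(> = start, * = accepting)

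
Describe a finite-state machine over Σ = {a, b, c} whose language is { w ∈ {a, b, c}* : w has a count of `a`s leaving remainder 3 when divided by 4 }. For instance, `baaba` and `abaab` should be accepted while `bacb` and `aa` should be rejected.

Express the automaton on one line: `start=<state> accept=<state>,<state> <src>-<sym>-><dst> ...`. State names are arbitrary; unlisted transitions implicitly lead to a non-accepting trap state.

Keep the running count of `a`s modulo 4: each `a` advances along the cycle s0 → s1 → s2 → s3 → s0 while other symbols loop. Accept at s3.
A 4-state machine:
        a   b   c  
>  s0   s1  s0  s0 
   s1   s2  s1  s1 
   s2   s3  s2  s2 
 * s3   s0  s3  s3 
(> = start, * = accepting)

start=s0 accept=s3 s0-a->s1 s0-b->s0 s0-c->s0 s1-a->s2 s1-b->s1 s1-c->s1 s2-a->s3 s2-b->s2 s2-c->s2 s3-a->s0 s3-b->s3 s3-c->s3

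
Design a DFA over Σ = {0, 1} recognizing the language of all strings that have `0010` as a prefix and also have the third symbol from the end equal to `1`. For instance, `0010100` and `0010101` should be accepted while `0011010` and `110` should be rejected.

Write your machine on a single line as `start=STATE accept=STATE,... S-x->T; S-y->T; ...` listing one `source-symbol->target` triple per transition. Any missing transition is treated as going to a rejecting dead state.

start=q0; accept=q6,q7,q11,q12; q0-0->q1; q0-1->q2; q1-0->q3; q1-1->q2; q2-0->q2; q2-1->q2; q3-0->q2; q3-1->q4; q4-0->q5; q4-1->q2; q5-0->q6; q5-1->q7; q6-0->q8; q6-1->q9; q7-0->q5; q7-1->q10; q8-0->q8; q8-1->q9; q9-0->q5; q9-1->q10; q10-0->q11; q10-1->q12; q11-0->q6; q11-1->q7; q12-0->q11; q12-1->q12

Handle the two conditions separately and then intersect. One (6 states) tracks whether the input so far still matches the prefix `0010`; the other (15 states) tracks the last 3 symbols read. Each combined state is a pair, one component from each; accept when both components accept. Equivalent product states are then merged.
13 states suffice.
          0    1  
>  q0     q1   q2 
   q1     q3   q2 
   q2     q2   q2 
   q3     q2   q4 
   q4     q5   q2 
   q5     q6   q7 
 * q6     q8   q9 
 * q7     q5  q10 
   q8     q8   q9 
   q9     q5  q10 
   q10   q11  q12 
 * q11    q6   q7 
 * q12   q11  q12 
(> = start, * = accepting)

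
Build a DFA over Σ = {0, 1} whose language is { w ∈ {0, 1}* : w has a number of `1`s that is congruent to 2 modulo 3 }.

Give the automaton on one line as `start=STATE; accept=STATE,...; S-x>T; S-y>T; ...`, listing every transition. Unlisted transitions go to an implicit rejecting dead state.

start=A; accept=C; A-0>A; A-1>B; B-0>B; B-1>C; C-0>C; C-1>A

Keep the running count of `1`s modulo 3: each `1` advances along the cycle A → B → C → A while other symbols loop. Accept at C.
3 states suffice.
       0  1 
>  A   A  B 
   B   B  C 
 * C   C  A 
(> = start, * = accepting)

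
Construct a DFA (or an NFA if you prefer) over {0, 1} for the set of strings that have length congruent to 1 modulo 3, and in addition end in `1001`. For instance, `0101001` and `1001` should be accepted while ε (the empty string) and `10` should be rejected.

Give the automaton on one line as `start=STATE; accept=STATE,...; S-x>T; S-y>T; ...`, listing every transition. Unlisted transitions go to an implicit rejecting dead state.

Build one automaton per condition and run them in lockstep. One (3 states) tracks the input length modulo 3; the other (5 states) tracks how much of the suffix `1001` has currently been matched. Each combined state is a pair, one component from each; accept when both components accept. After merging equivalent states the machine shrinks.
7 states suffice.
        0   1  
>  q0   q1  q2 
   q1   q3  q3 
   q2   q4  q3 
   q3   q0  q0 
   q4   q5  q0 
   q5   q1  q6 
 * q6   q4  q3 
(> = start, * = accepting)

start=q0; accept=q6; q0-0>q1; q0-1>q2; q1-0>q3; q1-1>q3; q2-0>q4; q2-1>q3; q3-0>q0; q3-1>q0; q4-0>q5; q4-1>q0; q5-0>q1; q5-1>q6; q6-0>q4; q6-1>q3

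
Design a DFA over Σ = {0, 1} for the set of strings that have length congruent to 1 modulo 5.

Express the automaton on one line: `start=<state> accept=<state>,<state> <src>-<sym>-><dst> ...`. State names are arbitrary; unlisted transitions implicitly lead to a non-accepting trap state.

Count input length modulo 5: every symbol advances one step around the cycle S0 → S1 → S2 → S3 → S4 → S0. Accept at S1.
        0   1  
>  S0   S1  S1 
 * S1   S2  S2 
   S2   S3  S3 
   S3   S4  S4 
   S4   S0  S0 
(> = start, * = accepting)

start=S0 accept=S1 S0-0->S1 S0-1->S1 S1-0->S2 S1-1->S2 S2-0->S3 S2-1->S3 S3-0->S4 S3-1->S4 S4-0->S0 S4-1->S0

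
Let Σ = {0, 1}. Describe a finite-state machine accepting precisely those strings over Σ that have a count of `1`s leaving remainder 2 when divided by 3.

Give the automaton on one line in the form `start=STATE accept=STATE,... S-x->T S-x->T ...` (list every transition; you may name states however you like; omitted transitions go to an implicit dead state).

start=A accept=C A-0->A A-1->B B-0->B B-1->C C-0->C C-1->A

The only thing that matters is how many `1`s have appeared, reduced mod 3. Use one state per residue: A for 0, …, C for 2. Reading `1` moves to the next residue; anything else stays put. C is accepting.
       0  1 
>  A   A  B 
   B   B  C 
 * C   C  A 
(> = start, * = accepting)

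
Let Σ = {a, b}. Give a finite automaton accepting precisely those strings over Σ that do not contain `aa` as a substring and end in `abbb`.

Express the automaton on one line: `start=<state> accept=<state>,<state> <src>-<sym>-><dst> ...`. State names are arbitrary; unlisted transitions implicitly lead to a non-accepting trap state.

Handle the two conditions separately and then intersect. The first has 3 states tracking partial matches of the forbidden pattern `aa`; the second has 5 states tracking how much of the suffix `abbb` has currently been matched. A product state is a pair (one from each), accepting exactly when both do. Minimizing collapses redundant product states.
        a   b  
>  S0   S1  S0 
   S1   S2  S3 
   S2   S2  S2 
   S3   S1  S4 
   S4   S1  S5 
 * S5   S1  S0 
(> = start, * = accepting)

start=S0 accept=S5 S0-a->S1 S0-b->S0 S1-a->S2 S1-b->S3 S2-a->S2 S2-b->S2 S3-a->S1 S3-b->S4 S4-a->S1 S4-b->S5 S5-a->S1 S5-b->S0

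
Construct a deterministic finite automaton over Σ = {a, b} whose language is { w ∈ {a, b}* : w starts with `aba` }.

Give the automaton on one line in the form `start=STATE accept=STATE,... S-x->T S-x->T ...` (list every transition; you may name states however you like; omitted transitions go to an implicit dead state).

start=s0 accept=s3 s0-a->s1 s0-b->s4 s1-a->s4 s1-b->s2 s2-a->s3 s2-b->s4 s3-a->s3 s3-b->s3 s4-a->s4 s4-b->s4

Walk along `aba` while the input agrees: from s0 take `a` to s1, and so on. Any deviation drops to the rejecting sink s4. Once s3 is reached the prefix is confirmed and every continuation is accepted.
With 5 states:
        a   b  
>  s0   s1  s4 
   s1   s4  s2 
   s2   s3  s4 
 * s3   s3  s3 
   s4   s4  s4 
(> = start, * = accepting)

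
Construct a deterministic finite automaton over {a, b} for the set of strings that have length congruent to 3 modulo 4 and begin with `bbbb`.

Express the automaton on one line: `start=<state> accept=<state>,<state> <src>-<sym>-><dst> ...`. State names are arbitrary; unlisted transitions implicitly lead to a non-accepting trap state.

start=q0 accept=q11 q0-a->q1 q0-b->q2 q1-a->q3 q1-b->q3 q2-a->q3 q2-b->q4 q3-a->q5 q3-b->q5 q4-a->q5 q4-b->q6 q5-a->q7 q5-b->q7 q6-a->q7 q6-b->q8 q7-a->q1 q7-b->q1 q8-a->q9 q8-b->q9 q9-a->q10 q9-b->q10 q10-a->q11 q10-b->q11 q11-a->q8 q11-b->q8

Run two small machines in parallel and take their product. The first has 4 states tracking the input length modulo 4; the second has 6 states tracking whether the input so far still matches the prefix `bbbb`. A product state is a pair (one from each), accepting exactly when both do.
A 12-state machine:
          a    b  
>  q0     q1   q2 
   q1     q3   q3 
   q2     q3   q4 
   q3     q5   q5 
   q4     q5   q6 
   q5     q7   q7 
   q6     q7   q8 
   q7     q1   q1 
   q8     q9   q9 
   q9    q10  q10 
   q10   q11  q11 
 * q11    q8   q8 
(> = start, * = accepting)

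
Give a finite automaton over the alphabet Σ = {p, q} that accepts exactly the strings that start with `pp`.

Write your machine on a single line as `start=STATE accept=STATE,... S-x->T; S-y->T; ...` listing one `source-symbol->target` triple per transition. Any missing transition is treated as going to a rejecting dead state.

start=S0; accept=S2; S0-p->S1; S0-q->S3; S1-p->S2; S1-q->S3; S2-p->S2; S2-q->S2; S3-p->S3; S3-q->S3

Check the first 2 symbols one by one: S0 through S1 record how many have matched `pp` so far; any wrong symbol goes to the dead state S3. After all 2 match we enter the accepting sink S2.
        p   q  
>  S0   S1  S3 
   S1   S2  S3 
 * S2   S2  S2 
   S3   S3  S3 
(> = start, * = accepting)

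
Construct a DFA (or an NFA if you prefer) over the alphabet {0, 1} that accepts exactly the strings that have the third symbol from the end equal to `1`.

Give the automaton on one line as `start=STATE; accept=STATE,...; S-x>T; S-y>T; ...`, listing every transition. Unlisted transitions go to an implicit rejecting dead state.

start=s0; accept=s11,s12,s13,s14; s0-0>s1; s0-1>s2; s1-0>s3; s1-1>s4; s2-0>s5; s2-1>s6; s3-0>s7; s3-1>s8; s4-0>s9; s4-1>s10; s5-0>s11; s5-1>s12; s6-0>s13; s6-1>s14; s7-0>s7; s7-1>s8; s8-0>s9; s8-1>s10; s9-0>s11; s9-1>s12; s10-0>s13; s10-1>s14; s11-0>s7; s11-1>s8; s12-0>s9; s12-1>s10; s13-0>s11; s13-1>s12; s14-0>s13; s14-1>s14

A DFA must remember the last 3 symbols (since which symbol is third-to-last isn't known until the input ends). Use one state per possible window of the last ≤3 symbols; accept from those whose window starts with `1`.
          0    1  
>  s0     s1   s2 
   s1     s3   s4 
   s2     s5   s6 
   s3     s7   s8 
   s4     s9  s10 
   s5    s11  s12 
   s6    s13  s14 
   s7     s7   s8 
   s8     s9  s10 
   s9    s11  s12 
   s10   s13  s14 
 * s11    s7   s8 
 * s12    s9  s10 
 * s13   s11  s12 
 * s14   s13  s14 
(> = start, * = accepting)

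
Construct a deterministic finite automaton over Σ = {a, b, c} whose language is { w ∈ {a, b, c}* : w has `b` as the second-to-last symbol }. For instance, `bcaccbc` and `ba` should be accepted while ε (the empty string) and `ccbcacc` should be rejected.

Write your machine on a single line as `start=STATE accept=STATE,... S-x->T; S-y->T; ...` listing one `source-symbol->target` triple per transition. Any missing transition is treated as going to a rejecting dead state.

Because acceptance depends on a position counted from the end, the machine has to buffer the most recent 2 symbols. Make each state the string of the last up-to-2 symbols read; on input `x` shift the window left and append `x`. Accept when the buffered window has length 2 and begins with `b`.
A 13-state machine:
          a    b    c  
>  q0     q1   q2   q3 
   q1     q4   q5   q6 
   q2     q7   q8   q9 
   q3    q10  q11  q12 
   q4     q4   q5   q6 
   q5     q7   q8   q9 
   q6    q10  q11  q12 
 * q7     q4   q5   q6 
 * q8     q7   q8   q9 
 * q9    q10  q11  q12 
   q10    q4   q5   q6 
   q11    q7   q8   q9 
   q12   q10  q11  q12 
(> = start, * = accepting)

start=q0; accept=q7,q8,q9; q0-a->q1; q0-b->q2; q0-c->q3; q1-a->q4; q1-b->q5; q1-c->q6; q2-a->q7; q2-b->q8; q2-c->q9; q3-a->q10; q3-b->q11; q3-c->q12; q4-a->q4; q4-b->q5; q4-c->q6; q5-a->q7; q5-b->q8; q5-c->q9; q6-a->q10; q6-b->q11; q6-c->q12; q7-a->q4; q7-b->q5; q7-c->q6; q8-a->q7; q8-b->q8; q8-c->q9; q9-a->q10; q9-b->q11; q9-c->q12; q10-a->q4; q10-b->q5; q10-c->q6; q11-a->q7; q11-b->q8; q11-c->q9; q12-a->q10; q12-b->q11; q12-c->q12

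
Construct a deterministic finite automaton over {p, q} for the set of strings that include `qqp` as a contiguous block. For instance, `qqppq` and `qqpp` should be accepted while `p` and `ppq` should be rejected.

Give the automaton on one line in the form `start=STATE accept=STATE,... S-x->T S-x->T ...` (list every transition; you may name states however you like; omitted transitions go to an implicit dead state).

States s0..s2 record the length of the longest prefix of `qqp` that matches the current input suffix. Reaching s3 means `qqp` has been seen, and we stay there forever. Accept from s3.
        p   q  
>  s0   s0  s1 
   s1   s0  s2 
   s2   s3  s2 
 * s3   s3  s3 
(> = start, * = accepting)

start=s0 accept=s3 s0-p->s0 s0-q->s1 s1-p->s0 s1-q->s2 s2-p->s3 s2-q->s2 s3-p->s3 s3-q->s3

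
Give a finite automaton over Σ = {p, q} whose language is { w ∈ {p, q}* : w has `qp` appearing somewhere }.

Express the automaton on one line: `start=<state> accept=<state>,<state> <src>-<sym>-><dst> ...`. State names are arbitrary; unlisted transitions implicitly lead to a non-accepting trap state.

start=S0 accept=S2 S0-p->S0 S0-q->S1 S1-p->S2 S1-q->S1 S2-p->S2 S2-q->S2

Track how much of `qp` has been matched so far: state S0 is no progress, S2 is the absorbing accept state reached once `qp` has occurred. Intermediate states record partial matches; on a mismatch, fall back to the longest reusable overlap.
3 states suffice.
        p   q  
>  S0   S0  S1 
   S1   S2  S1 
 * S2   S2  S2 
(> = start, * = accepting)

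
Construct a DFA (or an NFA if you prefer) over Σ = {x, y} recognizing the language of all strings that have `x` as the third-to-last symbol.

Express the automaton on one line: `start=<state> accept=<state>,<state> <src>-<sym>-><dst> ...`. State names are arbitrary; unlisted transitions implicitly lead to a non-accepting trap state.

start=q0 accept=q7,q8,q9,q10 q0-x->q1 q0-y->q2 q1-x->q3 q1-y->q4 q2-x->q5 q2-y->q6 q3-x->q7 q3-y->q8 q4-x->q9 q4-y->q10 q5-x->q11 q5-y->q12 q6-x->q13 q6-y->q14 q7-x->q7 q7-y->q8 q8-x->q9 q8-y->q10 q9-x->q11 q9-y->q12 q10-x->q13 q10-y->q14 q11-x->q7 q11-y->q8 q12-x->q9 q12-y->q10 q13-x->q11 q13-y->q12 q14-x->q13 q14-y->q14

Because acceptance depends on a position counted from the end, the machine has to buffer the most recent 3 symbols. Make each state the string of the last up-to-3 symbols read; on input `x` shift the window left and append `x`. Accept when the buffered window has length 3 and begins with `x`.
With 15 states:
          x    y  
>  q0     q1   q2 
   q1     q3   q4 
   q2     q5   q6 
   q3     q7   q8 
   q4     q9  q10 
   q5    q11  q12 
   q6    q13  q14 
 * q7     q7   q8 
 * q8     q9  q10 
 * q9    q11  q12 
 * q10   q13  q14 
   q11    q7   q8 
   q12    q9  q10 
   q13   q11  q12 
   q14   q13  q14 
(> = start, * = accepting)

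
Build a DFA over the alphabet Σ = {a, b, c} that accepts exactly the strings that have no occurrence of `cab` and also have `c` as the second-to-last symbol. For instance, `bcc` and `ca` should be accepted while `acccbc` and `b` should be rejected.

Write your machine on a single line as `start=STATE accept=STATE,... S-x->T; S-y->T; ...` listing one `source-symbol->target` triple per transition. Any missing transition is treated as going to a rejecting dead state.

Build one automaton per condition and run them in lockstep. The first has 4 states tracking partial matches of the forbidden pattern `cab`; the second has 13 states tracking the last 2 symbols read. A product state is a pair (one from each), accepting exactly when both do. After merging equivalent states the machine shrinks.
        a   b   c  
>  q0   q0  q0  q1 
   q1   q2  q3  q4 
 * q2   q0  q5  q1 
 * q3   q0  q0  q1 
 * q4   q2  q3  q4 
   q5   q5  q5  q5 
(> = start, * = accepting)

start=q0; accept=q2,q3,q4; q0-a->q0; q0-b->q0; q0-c->q1; q1-a->q2; q1-b->q3; q1-c->q4; q2-a->q0; q2-b->q5; q2-c->q1; q3-a->q0; q3-b->q0; q3-c->q1; q4-a->q2; q4-b->q3; q4-c->q4; q5-a->q5; q5-b->q5; q5-c->q5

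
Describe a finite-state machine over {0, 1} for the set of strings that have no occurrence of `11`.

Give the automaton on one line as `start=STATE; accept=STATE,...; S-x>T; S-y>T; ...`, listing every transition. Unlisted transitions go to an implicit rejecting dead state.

Track partial matches of the forbidden pattern `11`. State q2 is a dead state reached once `11` has occurred; every other state accepts. q0 means no part of `11` is currently matched.
A 3-state machine:
        0   1  
>* q0   q0  q1 
 * q1   q0  q2 
   q2   q2  q2 
(> = start, * = accepting)

start=q0; accept=q0,q1; q0-0>q0; q0-1>q1; q1-0>q0; q1-1>q2; q2-0>q2; q2-1>q2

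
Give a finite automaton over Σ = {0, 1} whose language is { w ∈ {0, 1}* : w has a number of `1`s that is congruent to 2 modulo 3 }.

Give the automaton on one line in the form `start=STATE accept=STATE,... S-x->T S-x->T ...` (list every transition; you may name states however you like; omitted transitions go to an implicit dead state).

Keep the running count of `1`s modulo 3: each `1` advances along the cycle S0 → S1 → S2 → S0 while other symbols loop. Accept at S2.
3 states suffice.
        0   1  
>  S0   S0  S1 
   S1   S1  S2 
 * S2   S2  S0 
(> = start, * = accepting)

start=S0 accept=S2 S0-0->S0 S0-1->S1 S1-0->S1 S1-1->S2 S2-0->S2 S2-1->S0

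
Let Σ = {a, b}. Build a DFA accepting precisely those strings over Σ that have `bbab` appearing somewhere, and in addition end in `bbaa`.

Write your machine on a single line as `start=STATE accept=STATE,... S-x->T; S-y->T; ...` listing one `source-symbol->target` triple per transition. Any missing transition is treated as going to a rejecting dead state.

Build one automaton per condition and run them in lockstep. The first has 5 states tracking whether and how much of `bbab` has been seen; the second has 5 states tracking how much of the suffix `bbaa` has currently been matched. A product state is a pair (one from each), accepting exactly when both do. Minimizing collapses redundant product states.
9 states suffice.
        a   b  
>  q0   q0  q1 
   q1   q0  q2 
   q2   q3  q2 
   q3   q0  q4 
   q4   q5  q6 
   q5   q5  q4 
   q6   q7  q6 
   q7   q8  q4 
 * q8   q5  q4 
(> = start, * = accepting)

start=q0; accept=q8; q0-a->q0; q0-b->q1; q1-a->q0; q1-b->q2; q2-a->q3; q2-b->q2; q3-a->q0; q3-b->q4; q4-a->q5; q4-b->q6; q5-a->q5; q5-b->q4; q6-a->q7; q6-b->q6; q7-a->q8; q7-b->q4; q8-a->q5; q8-b->q4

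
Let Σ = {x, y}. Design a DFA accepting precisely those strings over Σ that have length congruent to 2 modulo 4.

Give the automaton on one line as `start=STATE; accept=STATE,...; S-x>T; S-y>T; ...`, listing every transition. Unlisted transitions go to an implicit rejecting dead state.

start=s0; accept=s2; s0-x>s1; s0-y>s1; s1-x>s2; s1-y>s2; s2-x>s3; s2-y>s3; s3-x>s0; s3-y>s0

Count input length modulo 4: every symbol advances one step around the cycle s0 → s1 → s2 → s3 → s0. Accept at s2.
4 states suffice.
        x   y  
>  s0   s1  s1 
   s1   s2  s2 
 * s2   s3  s3 
   s3   s0  s0 
(> = start, * = accepting)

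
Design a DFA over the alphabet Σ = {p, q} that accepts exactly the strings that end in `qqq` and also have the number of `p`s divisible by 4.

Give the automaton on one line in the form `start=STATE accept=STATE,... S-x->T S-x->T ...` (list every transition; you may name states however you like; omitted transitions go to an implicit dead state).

start=A accept=G A-p->B A-q->C B-p->D B-q->B C-p->B C-q->E D-p->F D-q->D E-p->B E-q->G F-p->A F-q->F G-p->B G-q->G

Build one automaton per condition and run them in lockstep. The first has 4 states tracking how much of the suffix `qqq` has currently been matched; the second has 4 states tracking the count of `p`s modulo 4. A product state is a pair (one from each), accepting exactly when both do. Minimizing collapses redundant product states.
       p  q 
>  A   B  C 
   B   D  B 
   C   B  E 
   D   F  D 
   E   B  G 
   F   A  F 
 * G   B  G 
(> = start, * = accepting)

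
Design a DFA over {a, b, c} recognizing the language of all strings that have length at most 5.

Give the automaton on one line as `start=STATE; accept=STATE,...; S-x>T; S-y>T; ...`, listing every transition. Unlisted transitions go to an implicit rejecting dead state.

We only need to distinguish lengths 0, 1, …, 5, and '>5'. Chain q0 → q1 → q2 → q3 → q4 → q5 → q6 on every symbol, with q6 looping. Accepting states: {q0, q1, q2, q3, q4, q5}.
        a   b   c  
>* q0   q1  q1  q1 
 * q1   q2  q2  q2 
 * q2   q3  q3  q3 
 * q3   q4  q4  q4 
 * q4   q5  q5  q5 
 * q5   q6  q6  q6 
   q6   q6  q6  q6 
(> = start, * = accepting)

start=q0; accept=q0,q1,q2,q3,q4,q5; q0-a>q1; q0-b>q1; q0-c>q1; q1-a>q2; q1-b>q2; q1-c>q2; q2-a>q3; q2-b>q3; q2-c>q3; q3-a>q4; q3-b>q4; q3-c>q4; q4-a>q5; q4-b>q5; q4-c>q5; q5-a>q6; q5-b>q6; q5-c>q6; q6-a>q6; q6-b>q6; q6-c>q6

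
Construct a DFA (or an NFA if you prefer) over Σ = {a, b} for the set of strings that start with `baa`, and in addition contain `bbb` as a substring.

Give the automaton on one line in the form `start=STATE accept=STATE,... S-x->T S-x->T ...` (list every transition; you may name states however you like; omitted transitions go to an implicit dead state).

start=s0 accept=s10 s0-a->s1 s0-b->s2 s1-a->s1 s1-b->s3 s2-a->s4 s2-b->s5 s3-a->s1 s3-b->s5 s4-a->s6 s4-b->s3 s5-a->s1 s5-b->s7 s6-a->s6 s6-b->s8 s7-a->s7 s7-b->s7 s8-a->s6 s8-b->s9 s9-a->s6 s9-b->s10 s10-a->s10 s10-b->s10

Handle the two conditions separately and then intersect. The first has 5 states tracking whether the input so far still matches the prefix `baa`; the second has 4 states tracking whether and how much of `bbb` has been seen. A product state is a pair (one from each), accepting exactly when both do.
          a    b  
>  s0     s1   s2 
   s1     s1   s3 
   s2     s4   s5 
   s3     s1   s5 
   s4     s6   s3 
   s5     s1   s7 
   s6     s6   s8 
   s7     s7   s7 
   s8     s6   s9 
   s9     s6  s10 
 * s10   s10  s10 
(> = start, * = accepting)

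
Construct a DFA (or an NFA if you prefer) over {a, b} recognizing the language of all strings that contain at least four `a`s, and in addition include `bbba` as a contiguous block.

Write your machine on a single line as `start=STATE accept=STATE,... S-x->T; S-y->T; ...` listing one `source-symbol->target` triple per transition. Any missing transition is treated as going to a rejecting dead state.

start=S0; accept=S16; S0-a->S1; S0-b->S2; S1-a->S3; S1-b->S4; S2-a->S1; S2-b->S5; S3-a->S6; S3-b->S7; S4-a->S3; S4-b->S8; S5-a->S1; S5-b->S9; S6-a->S6; S6-b->S10; S7-a->S6; S7-b->S11; S8-a->S3; S8-b->S12; S9-a->S12; S9-b->S9; S10-a->S6; S10-b->S13; S11-a->S6; S11-b->S14; S12-a->S14; S12-b->S12; S13-a->S6; S13-b->S15; S14-a->S15; S14-b->S14; S15-a->S16; S15-b->S15; S16-a->S16; S16-b->S16

Build one automaton per condition and run them in lockstep. One (6 states) tracks the count of `a`s, saturating at 5; the other (5 states) tracks whether and how much of `bbba` has been seen. Each combined state is a pair, one component from each; accept when both components accept. After merging equivalent states the machine shrinks.
With 17 states:
          a    b  
>  S0     S1   S2 
   S1     S3   S4 
   S2     S1   S5 
   S3     S6   S7 
   S4     S3   S8 
   S5     S1   S9 
   S6     S6  S10 
   S7     S6  S11 
   S8     S3  S12 
   S9    S12   S9 
   S10    S6  S13 
   S11    S6  S14 
   S12   S14  S12 
   S13    S6  S15 
   S14   S15  S14 
   S15   S16  S15 
 * S16   S16  S16 
(> = start, * = accepting)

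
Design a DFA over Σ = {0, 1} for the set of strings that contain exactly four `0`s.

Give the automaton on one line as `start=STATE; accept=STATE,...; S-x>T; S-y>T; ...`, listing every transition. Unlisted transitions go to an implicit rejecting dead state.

Only the number of `0`s matters, and only up to 5. Make a chain q0 → q1 → q2 → q3 → q4 → q5 advanced by each `0` (with q5 absorbing); every other symbol self-loops. The accepting set is {q4}.
6 states suffice.
        0   1  
>  q0   q1  q0 
   q1   q2  q1 
   q2   q3  q2 
   q3   q4  q3 
 * q4   q5  q4 
   q5   q5  q5 
(> = start, * = accepting)

start=q0; accept=q4; q0-0>q1; q0-1>q0; q1-0>q2; q1-1>q1; q2-0>q3; q2-1>q2; q3-0>q4; q3-1>q3; q4-0>q5; q4-1>q4; q5-0>q5; q5-1>q5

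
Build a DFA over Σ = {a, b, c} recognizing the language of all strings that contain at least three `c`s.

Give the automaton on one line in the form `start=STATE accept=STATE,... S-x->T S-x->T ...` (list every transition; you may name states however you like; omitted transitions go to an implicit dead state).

Count `c`s, saturating at 4: states s0 through s3 mean 0 through 3 `c`s seen; s4 means more than 3. Each `c` increments (capped at s4); other symbols loop. Accept from {s3, s4}.
With 5 states:
        a   b   c  
>  s0   s0  s0  s1 
   s1   s1  s1  s2 
   s2   s2  s2  s3 
 * s3   s3  s3  s4 
 * s4   s4  s4  s4 
(> = start, * = accepting)

start=s0 accept=s3,s4 s0-a->s0 s0-b->s0 s0-c->s1 s1-a->s1 s1-b->s1 s1-c->s2 s2-a->s2 s2-b->s2 s2-c->s3 s3-a->s3 s3-b->s3 s3-c->s4 s4-a->s4 s4-b->s4 s4-c->s4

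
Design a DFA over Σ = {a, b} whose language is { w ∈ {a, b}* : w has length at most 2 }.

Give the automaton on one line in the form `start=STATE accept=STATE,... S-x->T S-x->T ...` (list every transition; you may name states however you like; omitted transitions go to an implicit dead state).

start=s0 accept=s0,s1,s2 s0-a->s1 s0-b->s1 s1-a->s2 s1-b->s2 s2-a->s3 s2-b->s3 s3-a->s3 s3-b->s3

We only need to distinguish lengths 0, 1, …, 2, and '>2'. Chain s0 → s1 → s2 → s3 on every symbol, with s3 looping. Accepting states: {s0, s1, s2}.
With 4 states:
        a   b  
>* s0   s1  s1 
 * s1   s2  s2 
 * s2   s3  s3 
   s3   s3  s3 
(> = start, * = accepting)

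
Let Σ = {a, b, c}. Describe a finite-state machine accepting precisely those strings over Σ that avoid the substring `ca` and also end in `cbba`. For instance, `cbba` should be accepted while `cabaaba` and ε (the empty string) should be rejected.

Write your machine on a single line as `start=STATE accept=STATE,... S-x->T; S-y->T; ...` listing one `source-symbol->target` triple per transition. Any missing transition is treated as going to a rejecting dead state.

start=q0; accept=q7; q0-a->q0; q0-b->q0; q0-c->q1; q1-a->q2; q1-b->q3; q1-c->q1; q2-a->q2; q2-b->q2; q2-c->q4; q3-a->q0; q3-b->q5; q3-c->q1; q4-a->q2; q4-b->q6; q4-c->q4; q5-a->q7; q5-b->q0; q5-c->q1; q6-a->q2; q6-b->q8; q6-c->q4; q7-a->q0; q7-b->q0; q7-c->q1; q8-a->q9; q8-b->q2; q8-c->q4; q9-a->q2; q9-b->q2; q9-c->q4

Handle the two conditions separately and then intersect. One (3 states) tracks partial matches of the forbidden pattern `ca`; the other (5 states) tracks how much of the suffix `cbba` has currently been matched. Each combined state is a pair, one component from each; accept when both components accept.
        a   b   c  
>  q0   q0  q0  q1 
   q1   q2  q3  q1 
   q2   q2  q2  q4 
   q3   q0  q5  q1 
   q4   q2  q6  q4 
   q5   q7  q0  q1 
   q6   q2  q8  q4 
 * q7   q0  q0  q1 
   q8   q9  q2  q4 
   q9   q2  q2  q4 
(> = start, * = accepting)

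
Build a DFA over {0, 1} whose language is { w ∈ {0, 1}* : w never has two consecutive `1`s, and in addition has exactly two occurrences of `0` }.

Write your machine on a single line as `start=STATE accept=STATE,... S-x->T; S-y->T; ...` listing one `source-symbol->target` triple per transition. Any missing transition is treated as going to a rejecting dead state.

Run two small machines in parallel and take their product. One (3 states) tracks partial matches of the forbidden pattern `11`; the other (4 states) tracks the count of `0`s, saturating at 3. Each combined state is a pair, one component from each; accept when both components accept.
          0    1  
>  q0     q1   q2 
   q1     q3   q4 
   q2     q1   q5 
 * q3     q6   q7 
   q4     q3   q8 
   q5     q8   q5 
   q6     q6   q9 
 * q7     q6  q10 
   q8    q10   q8 
   q9     q6  q11 
   q10   q11  q10 
   q11   q11  q11 
(> = start, * = accepting)

start=q0; accept=q3,q7; q0-0->q1; q0-1->q2; q1-0->q3; q1-1->q4; q2-0->q1; q2-1->q5; q3-0->q6; q3-1->q7; q4-0->q3; q4-1->q8; q5-0->q8; q5-1->q5; q6-0->q6; q6-1->q9; q7-0->q6; q7-1->q10; q8-0->q10; q8-1->q8; q9-0->q6; q9-1->q11; q10-0->q11; q10-1->q10; q11-0->q11; q11-1->q11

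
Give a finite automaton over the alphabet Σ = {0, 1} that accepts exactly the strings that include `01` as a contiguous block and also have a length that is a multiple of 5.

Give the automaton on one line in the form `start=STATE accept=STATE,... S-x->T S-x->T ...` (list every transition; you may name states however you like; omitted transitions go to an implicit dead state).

start=S0 accept=S13 S0-0->S1 S0-1->S2 S1-0->S3 S1-1->S4 S2-0->S3 S2-1->S5 S3-0->S6 S3-1->S7 S4-0->S7 S4-1->S7 S5-0->S6 S5-1->S8 S6-0->S9 S6-1->S10 S7-0->S10 S7-1->S10 S8-0->S9 S8-1->S11 S9-0->S12 S9-1->S13 S10-0->S13 S10-1->S13 S11-0->S12 S11-1->S0 S12-0->S1 S12-1->S14 S13-0->S14 S13-1->S14 S14-0->S4 S14-1->S4

Run two small machines in parallel and take their product. One (3 states) tracks whether and how much of `01` has been seen; the other (5 states) tracks the input length modulo 5. Each combined state is a pair, one component from each; accept when both components accept.
A 15-state machine:
          0    1  
>  S0     S1   S2 
   S1     S3   S4 
   S2     S3   S5 
   S3     S6   S7 
   S4     S7   S7 
   S5     S6   S8 
   S6     S9  S10 
   S7    S10  S10 
   S8     S9  S11 
   S9    S12  S13 
   S10   S13  S13 
   S11   S12   S0 
   S12    S1  S14 
 * S13   S14  S14 
   S14    S4   S4 
(> = start, * = accepting)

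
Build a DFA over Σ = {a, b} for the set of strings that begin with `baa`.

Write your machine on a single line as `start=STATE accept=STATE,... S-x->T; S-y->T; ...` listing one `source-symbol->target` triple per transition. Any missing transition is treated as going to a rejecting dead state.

Check the first 3 symbols one by one: s0 through s2 record how many have matched `baa` so far; any wrong symbol goes to the dead state s4. After all 3 match we enter the accepting sink s3.
With 5 states:
        a   b  
>  s0   s4  s1 
   s1   s2  s4 
   s2   s3  s4 
 * s3   s3  s3 
   s4   s4  s4 
(> = start, * = accepting)

start=s0; accept=s3; s0-a->s4; s0-b->s1; s1-a->s2; s1-b->s4; s2-a->s3; s2-b->s4; s3-a->s3; s3-b->s3; s4-a->s4; s4-b->s4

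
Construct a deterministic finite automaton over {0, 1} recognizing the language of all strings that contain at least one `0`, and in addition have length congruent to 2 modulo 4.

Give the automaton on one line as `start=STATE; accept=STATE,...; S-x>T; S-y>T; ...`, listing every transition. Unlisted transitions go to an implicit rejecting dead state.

Handle the two conditions separately and then intersect. One (3 states) tracks the count of `0`s, saturating at 2; the other (4 states) tracks the input length modulo 4. Each combined state is a pair, one component from each; accept when both components accept. Minimizing collapses redundant product states.
With 8 states:
        0   1  
>  q0   q1  q2 
   q1   q3  q3 
   q2   q3  q4 
 * q3   q5  q5 
   q4   q5  q6 
   q5   q7  q7 
   q6   q7  q0 
   q7   q1  q1 
(> = start, * = accepting)

start=q0; accept=q3; q0-0>q1; q0-1>q2; q1-0>q3; q1-1>q3; q2-0>q3; q2-1>q4; q3-0>q5; q3-1>q5; q4-0>q5; q4-1>q6; q5-0>q7; q5-1>q7; q6-0>q7; q6-1>q0; q7-0>q1; q7-1>q1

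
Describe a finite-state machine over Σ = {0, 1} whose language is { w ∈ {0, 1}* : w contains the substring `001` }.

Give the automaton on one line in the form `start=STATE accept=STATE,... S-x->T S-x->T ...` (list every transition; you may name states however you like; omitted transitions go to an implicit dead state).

start=A accept=D A-0->B A-1->A B-0->C B-1->A C-0->C C-1->D D-0->D D-1->D

States A..C record the length of the longest prefix of `001` that matches the current input suffix. Reaching D means `001` has been seen, and we stay there forever. Accept from D.
With 4 states:
       0  1 
>  A   B  A 
   B   C  A 
   C   C  D 
 * D   D  D 
(> = start, * = accepting)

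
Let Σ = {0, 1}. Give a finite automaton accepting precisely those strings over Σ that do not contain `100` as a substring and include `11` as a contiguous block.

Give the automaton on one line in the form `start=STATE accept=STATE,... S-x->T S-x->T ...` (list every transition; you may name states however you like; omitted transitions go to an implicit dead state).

Build one automaton per condition and run them in lockstep. The first has 4 states tracking partial matches of the forbidden pattern `100`; the second has 3 states tracking whether and how much of `11` has been seen. A product state is a pair (one from each), accepting exactly when both do. Minimizing collapses redundant product states.
        0   1  
>  q0   q0  q1 
   q1   q2  q3 
   q2   q4  q1 
 * q3   q5  q3 
   q4   q4  q4 
 * q5   q4  q3 
(> = start, * = accepting)

start=q0 accept=q3,q5 q0-0->q0 q0-1->q1 q1-0->q2 q1-1->q3 q2-0->q4 q2-1->q1 q3-0->q5 q3-1->q3 q4-0->q4 q4-1->q4 q5-0->q4 q5-1->q3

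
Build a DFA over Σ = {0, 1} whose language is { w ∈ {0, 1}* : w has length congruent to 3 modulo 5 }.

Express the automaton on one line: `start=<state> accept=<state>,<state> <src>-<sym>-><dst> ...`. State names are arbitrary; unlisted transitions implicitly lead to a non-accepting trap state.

start=s0 accept=s3 s0-0->s1 s0-1->s1 s1-0->s2 s1-1->s2 s2-0->s3 s2-1->s3 s3-0->s4 s3-1->s4 s4-0->s0 s4-1->s0

Only the length mod 5 matters, so use a 5-cycle: from any state, every input symbol moves to the next state, wrapping s4 back to s0. Mark s3 accepting.
With 5 states:
        0   1  
>  s0   s1  s1 
   s1   s2  s2 
   s2   s3  s3 
 * s3   s4  s4 
   s4   s0  s0 
(> = start, * = accepting)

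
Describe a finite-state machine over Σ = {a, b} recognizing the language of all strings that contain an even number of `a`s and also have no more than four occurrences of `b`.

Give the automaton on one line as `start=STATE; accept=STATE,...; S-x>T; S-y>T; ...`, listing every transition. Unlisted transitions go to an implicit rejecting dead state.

Run two small machines in parallel and take their product. The first has 2 states tracking the count of `a`s modulo 2; the second has 6 states tracking the count of `b`s, saturating at 5. A product state is a pair (one from each), accepting exactly when both do.
          a    b  
>* s0     s1   s2 
   s1     s0   s3 
 * s2     s3   s4 
   s3     s2   s5 
 * s4     s5   s6 
   s5     s4   s7 
 * s6     s7   s8 
   s7     s6   s9 
 * s8     s9  s10 
   s9     s8  s11 
   s10   s11  s10 
   s11   s10  s11 
(> = start, * = accepting)

start=s0; accept=s0,s2,s4,s6,s8; s0-a>s1; s0-b>s2; s1-a>s0; s1-b>s3; s2-a>s3; s2-b>s4; s3-a>s2; s3-b>s5; s4-a>s5; s4-b>s6; s5-a>s4; s5-b>s7; s6-a>s7; s6-b>s8; s7-a>s6; s7-b>s9; s8-a>s9; s8-b>s10; s9-a>s8; s9-b>s11; s10-a>s11; s10-b>s10; s11-a>s10; s11-b>s11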